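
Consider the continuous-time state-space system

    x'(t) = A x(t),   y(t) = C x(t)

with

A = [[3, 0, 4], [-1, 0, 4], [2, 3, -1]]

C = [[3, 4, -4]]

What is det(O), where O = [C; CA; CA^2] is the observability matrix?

CA = [[-3, -12, 32]]
CA^2 = [[67, 96, -92]]
Observability matrix O = [C; CA; CA^2] = [[3, 4, -4], [-3, -12, 32], [67, 96, -92]]
Expanding along the first row, det(O) = 3·((-12)·(-92) - 32·96) - 4·((-3)·(-92) - 32·67) + (-4)·((-3)·96 - (-12)·67) = 3·(-1968) - 4·(-1868) + (-4)·516 = -496
Since det(O) ≠ 0, rank(O) = 3 and the system is completely observable.

-496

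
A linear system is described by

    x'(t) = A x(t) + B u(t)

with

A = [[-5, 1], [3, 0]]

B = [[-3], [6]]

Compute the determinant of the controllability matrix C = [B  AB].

-99

AB = [[21], [-9]]
Controllability matrix C = [B  AB] = [[-3, 21], [6, -9]]
det(C) = (-3)·(-9) - 21·6 = 27 - 126 = -99
Since det(C) ≠ 0, rank(C) = 2 and the system is completely controllable.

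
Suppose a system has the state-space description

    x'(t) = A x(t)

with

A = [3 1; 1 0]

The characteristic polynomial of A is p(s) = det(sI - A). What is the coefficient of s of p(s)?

-3

For a 2×2 matrix, det(sI - A) = s^2 - (tr A)s + det A.
tr A = 3, det A = -1.
So p(s) = s^2 - 3s - 1.
The coefficient of s is -3.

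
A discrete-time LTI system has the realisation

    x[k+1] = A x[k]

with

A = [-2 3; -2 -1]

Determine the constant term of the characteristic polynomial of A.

8

For a 2×2 matrix, det(zI - A) = z^2 - (tr A)z + det A.
tr A = -3, det A = 8.
So p(z) = z^2 + 3z + 8.
The constant term is 8.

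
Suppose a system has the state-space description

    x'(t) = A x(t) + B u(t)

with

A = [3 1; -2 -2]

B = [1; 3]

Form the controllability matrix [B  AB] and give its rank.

2

AB = [[6], [-8]]
Controllability matrix C = [B  AB] = [[1, 6], [3, -8]]
det(C) = 1·(-8) - 6·3 = -8 - 18 = -26 ≠ 0, so rank(C) = 2.
rank(C) = 2 = n, so the pair (A, B) is completely controllable.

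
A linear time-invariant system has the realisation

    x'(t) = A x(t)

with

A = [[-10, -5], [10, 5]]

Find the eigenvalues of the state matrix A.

-5, 0

det(sI - A) = s^2 - (tr A)s + det A, with tr A = (-10) + 5 = -5 and det A = (-10)·5 - (-5)·10 = -50 - (-50) = 0.
So p(s) = det(sI - A) = s^2 + 5s.
Factor s^2 + 5s: two numbers with sum -5 and product 0 are 0 and -5, so s^2 + 5s = s(s + 5).
Hence p(s) = s (s + 5), with roots -5, 0.
At least one eigenvalue has non-negative real part, so the system is not asymptotically stable.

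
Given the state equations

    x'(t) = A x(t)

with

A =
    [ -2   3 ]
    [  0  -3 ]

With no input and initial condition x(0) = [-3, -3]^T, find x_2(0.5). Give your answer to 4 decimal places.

det(sI - A) = s^2 - (tr A)s + det A, with tr A = (-2) + (-3) = -5 and det A = (-2)·(-3) - 3·0 = 6 - 0 = 6.
So p(s) = det(sI - A) = s^2 + 5s + 6.
Factor s^2 + 5s + 6: two numbers with sum -5 and product 6 are -2 and -3, so s^2 + 5s + 6 = (s + 2)(s + 3).
Hence p(s) = (s + 2) (s + 3), with roots -3, -2.
The eigenvalues -3, -2 are distinct and real, so A is diagonalisable and x(t) = e^{At} x(0) = V diag(e^{λ_i t}) V^{-1} x(0), where the columns of V are the eigenvectors.
λ = -3: A - (-3)I = [[1, 3], [0, 0]]. Row 1 gives 1·v1 + 3·v2 = 0, so take v_1 = [-3, 1]^T.
λ = -2: A - (-2)I = [[0, 3], [0, -1]]. Row 1 gives 0·v1 + 3·v2 = 0, so take v_2 = [1, 0]^T.
V = [v_1 v_2] = [[-3, 1], [1, 0]] has det V = -1, so V^{-1} = adj(V)/det V = [[0, 1], [1, 3]].
Modal coordinates z(0) = V^{-1} x(0): 0·(-3) + 1·(-3) = -3; 1·(-3) + 3·(-3) = -12; so z(0) = [-3, -12]^T.
x_2(t) = Σ_i (v_i)_2 · z_i(0) · e^{λ_i t} (row 2 of V times the modal terms).
x_2(0.5) = 1·(-3)·e^{-3·0.5} + 0·(-12)·e^{-2·0.5} = (-3)·0.223130 + 0·0.367879 = -0.6694.

-0.6694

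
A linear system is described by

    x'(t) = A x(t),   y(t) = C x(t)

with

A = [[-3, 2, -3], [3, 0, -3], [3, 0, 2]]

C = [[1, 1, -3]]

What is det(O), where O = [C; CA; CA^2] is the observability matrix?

CA = [[-9, 2, -12]]
CA^2 = [[-3, -18, -3]]
Observability matrix O = [C; CA; CA^2] = [[1, 1, -3], [-9, 2, -12], [-3, -18, -3]]
Expanding along the first row, det(O) = 1·(2·(-3) - (-12)·(-18)) - 1·((-9)·(-3) - (-12)·(-3)) + (-3)·((-9)·(-18) - 2·(-3)) = 1·(-222) - 1·(-9) + (-3)·168 = -717
Since det(O) ≠ 0, rank(O) = 3 and the system is completely observable.

-717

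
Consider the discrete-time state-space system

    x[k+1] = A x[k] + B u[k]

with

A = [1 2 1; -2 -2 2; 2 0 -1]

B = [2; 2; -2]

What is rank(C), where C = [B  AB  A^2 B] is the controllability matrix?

AB = [[4], [-12], [6]]
A^2B = [[-14], [28], [2]]
Controllability matrix C = [B  AB  A^2B] = [[2, 4, -14], [2, -12, 28], [-2, 6, 2]]
det(C) = 2·((-12)·2 - 28·6) - 4·(2·2 - 28·(-2)) + (-14)·(2·6 - (-12)·(-2)) = 2·(-192) - 4·60 + (-14)·(-12) = -456 ≠ 0, so rank(C) = 3.
rank(C) = 3 = n, so the pair (A, B) is completely controllable.

3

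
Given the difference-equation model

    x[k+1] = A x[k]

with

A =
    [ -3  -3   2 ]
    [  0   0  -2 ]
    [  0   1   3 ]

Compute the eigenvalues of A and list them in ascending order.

det(zI - A) = z^3 - (tr A)z^2 + (M11 + M22 + M33)z - det A, where Mii is the 2×2 principal minor of A obtained by deleting row i and column i.
tr A = (-3) + 0 + 3 = 0; M11 = 0·3 - (-2)·1 = 0 - (-2) = 2; M22 = (-3)·3 - 2·0 = -9 - 0 = -9; M33 = (-3)·0 - (-3)·0 = 0 - 0 = 0; sum of minors = -7.
det A = (-3)·(0·3 - (-2)·1) - (-3)·(0·3 - (-2)·0) + 2·(0·1 - 0·0) = (-3)·2 - (-3)·0 + 2·0 = -6.
So p(z) = det(zI - A) = z^3 - 7z + 6.
Rational-root test: any integer root divides 6. Testing small divisors, z = 1 works: p(1) = 1 + 0 + (-7) + 6 = 0, so (z - 1) is a factor.
Dividing, p(z) = (z - 1)(z^2 + z - 6).
Factor z^2 + z - 6: two numbers with sum -1 and product -6 are 2 and -3, so z^2 + z - 6 = (z - 2)(z + 3).
Hence p(z) = (z - 2) (z - 1) (z + 3), with roots -3, 1, 2.

-3, 1, 2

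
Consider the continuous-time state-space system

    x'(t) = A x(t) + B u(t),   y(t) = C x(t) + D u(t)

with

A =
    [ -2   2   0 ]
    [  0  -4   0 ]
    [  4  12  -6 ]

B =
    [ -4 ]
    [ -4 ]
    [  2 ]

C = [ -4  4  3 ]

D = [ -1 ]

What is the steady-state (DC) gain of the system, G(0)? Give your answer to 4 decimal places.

-4.0000

G(0) = C(-A)^{-1}B + D = -C A^{-1} B + D.
det A = -48, so A^{-1} = (1/-48)·adj(A) = [[-1/2, -1/4, 0], [0, -1/4, 0], [-1/3, -2/3, -1/6]]
A^{-1} B = [3, 1, 11/3]^T
C A^{-1} B = 3
G(0) = D - C A^{-1} B = -1 - (3) = -4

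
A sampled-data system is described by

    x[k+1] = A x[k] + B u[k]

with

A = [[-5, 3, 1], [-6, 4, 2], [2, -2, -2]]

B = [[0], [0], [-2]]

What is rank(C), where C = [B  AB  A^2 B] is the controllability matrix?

AB = [[-2], [-4], [4]]
A^2B = [[2], [4], [-4]]
Controllability matrix C = [B  AB  A^2B] = [[0, -2, 2], [0, -4, 4], [-2, 4, -4]]
The rows r1, r2, r3 of C are linearly dependent: -2·r1 + r2 = 0 (check each entry), so rank(C) ≤ 2.
The 2×2 minor from rows 1, 3, columns 1, 2 is 0·4 - (-2)·(-2) = 0 - 4 = -4 ≠ 0, so rank(C) = 2.
rank(C) = 2 < n = 3, so the pair (A, B) is not completely controllable.

2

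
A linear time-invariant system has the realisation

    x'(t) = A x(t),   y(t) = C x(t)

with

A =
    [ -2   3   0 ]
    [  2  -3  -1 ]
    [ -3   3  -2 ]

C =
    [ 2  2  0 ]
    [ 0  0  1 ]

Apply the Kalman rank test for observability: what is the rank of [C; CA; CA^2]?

CA = [[0, 0, -2], [-3, 3, -2]]
CA^2 = [[6, -6, 4], [18, -24, 1]]
Observability matrix O = [C; CA; CA^2] = [[2, 2, 0], [0, 0, 1], [0, 0, -2], [-3, 3, -2], [6, -6, 4], [18, -24, 1]]
Take the 3×3 submatrix of O formed by rows 1, 2, 4: [[2, 2, 0], [0, 0, 1], [-3, 3, -2]]. Its determinant is 2·(0·(-2) - 1·3) - 2·(0·(-2) - 1·(-3)) + 0·(0·3 - 0·(-3)) = 2·(-3) - 2·3 + 0·0 = -12 ≠ 0.
So rank(O) ≥ 3; since O has 3 columns, rank(O) = 3.
rank(O) = 3 = n, so the pair (A, C) is completely observable.

3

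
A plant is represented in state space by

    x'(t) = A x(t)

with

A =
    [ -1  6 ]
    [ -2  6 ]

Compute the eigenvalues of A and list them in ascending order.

2, 3

det(sI - A) = s^2 - (tr A)s + det A, with tr A = (-1) + 6 = 5 and det A = (-1)·6 - 6·(-2) = -6 - (-12) = 6.
So p(s) = det(sI - A) = s^2 - 5s + 6.
Factor s^2 - 5s + 6: two numbers with sum 5 and product 6 are 3 and 2, so s^2 - 5s + 6 = (s - 3)(s - 2).
Hence p(s) = (s - 3) (s - 2), with roots 2, 3.
At least one eigenvalue has non-negative real part, so the system is not asymptotically stable.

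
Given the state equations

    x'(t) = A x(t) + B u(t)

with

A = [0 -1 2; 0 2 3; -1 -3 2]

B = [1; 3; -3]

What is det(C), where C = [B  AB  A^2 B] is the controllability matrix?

AB = [[-9], [-3], [-16]]
A^2B = [[-29], [-54], [-14]]
Controllability matrix C = [B  AB  A^2B] = [[1, -9, -29], [3, -3, -54], [-3, -16, -14]]
Expanding along the first row, det(C) = 1·((-3)·(-14) - (-54)·(-16)) - (-9)·(3·(-14) - (-54)·(-3)) + (-29)·(3·(-16) - (-3)·(-3)) = 1·(-822) - (-9)·(-204) + (-29)·(-57) = -1005
Since det(C) ≠ 0, rank(C) = 3 and the system is completely controllable.

-1005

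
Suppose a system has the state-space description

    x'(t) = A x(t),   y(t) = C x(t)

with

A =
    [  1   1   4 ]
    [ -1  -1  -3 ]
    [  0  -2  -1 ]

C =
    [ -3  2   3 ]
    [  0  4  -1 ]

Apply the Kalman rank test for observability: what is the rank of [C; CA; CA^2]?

CA = [[-5, -11, -21], [-4, -2, -11]]
CA^2 = [[6, 48, 34], [-2, 20, 1]]
Observability matrix O = [C; CA; CA^2] = [[-3, 2, 3], [0, 4, -1], [-5, -11, -21], [-4, -2, -11], [6, 48, 34], [-2, 20, 1]]
Take the 3×3 submatrix of O formed by rows 1, 2, 3: [[-3, 2, 3], [0, 4, -1], [-5, -11, -21]]. Its determinant is (-3)·(4·(-21) - (-1)·(-11)) - 2·(0·(-21) - (-1)·(-5)) + 3·(0·(-11) - 4·(-5)) = (-3)·(-95) - 2·(-5) + 3·20 = 355 ≠ 0.
So rank(O) ≥ 3; since O has 3 columns, rank(O) = 3.
rank(O) = 3 = n, so the pair (A, C) is completely observable.

3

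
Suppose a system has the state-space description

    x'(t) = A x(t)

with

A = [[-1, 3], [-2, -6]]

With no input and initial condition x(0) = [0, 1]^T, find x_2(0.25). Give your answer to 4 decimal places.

det(sI - A) = s^2 - (tr A)s + det A, with tr A = (-1) + (-6) = -7 and det A = (-1)·(-6) - 3·(-2) = 6 - (-6) = 12.
So p(s) = det(sI - A) = s^2 + 7s + 12.
Factor s^2 + 7s + 12: two numbers with sum -7 and product 12 are -3 and -4, so s^2 + 7s + 12 = (s + 3)(s + 4).
Hence p(s) = (s + 3) (s + 4), with roots -4, -3.
The eigenvalues -4, -3 are distinct and real, so A is diagonalisable and x(t) = e^{At} x(0) = V diag(e^{λ_i t}) V^{-1} x(0), where the columns of V are the eigenvectors.
λ = -4: A - (-4)I = [[3, 3], [-2, -2]]. Row 1 gives 3·v1 + 3·v2 = 0, so take v_1 = [-1, 1]^T.
λ = -3: A - (-3)I = [[2, 3], [-2, -3]]. Row 1 gives 2·v1 + 3·v2 = 0, so take v_2 = [3, -2]^T.
V = [v_1 v_2] = [[-1, 3], [1, -2]] has det V = -1, so V^{-1} = adj(V)/det V = [[2, 3], [1, 1]].
Modal coordinates z(0) = V^{-1} x(0): 2·0 + 3·1 = 3; 1·0 + 1·1 = 1; so z(0) = [3, 1]^T.
x_2(t) = Σ_i (v_i)_2 · z_i(0) · e^{λ_i t} (row 2 of V times the modal terms).
x_2(0.25) = 1·3·e^{-4·0.25} + (-2)·1·e^{-3·0.25} = 3·0.367879 + (-2)·0.472367 = 0.1589.

0.1589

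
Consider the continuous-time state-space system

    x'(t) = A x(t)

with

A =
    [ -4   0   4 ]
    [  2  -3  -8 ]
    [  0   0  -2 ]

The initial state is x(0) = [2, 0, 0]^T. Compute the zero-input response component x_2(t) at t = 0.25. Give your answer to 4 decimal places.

det(sI - A) = s^3 - (tr A)s^2 + (M11 + M22 + M33)s - det A, where Mii is the 2×2 principal minor of A obtained by deleting row i and column i.
tr A = (-4) + (-3) + (-2) = -9; M11 = (-3)·(-2) - (-8)·0 = 6 - 0 = 6; M22 = (-4)·(-2) - 4·0 = 8 - 0 = 8; M33 = (-4)·(-3) - 0·2 = 12 - 0 = 12; sum of minors = 26.
det A = (-4)·((-3)·(-2) - (-8)·0) - 0·(2·(-2) - (-8)·0) + 4·(2·0 - (-3)·0) = (-4)·6 - 0·(-4) + 4·0 = -24.
So p(s) = det(sI - A) = s^3 + 9s^2 + 26s + 24.
Rational-root test: any integer root divides 24. Testing small divisors, s = -2 works: p(-2) = -8 + 36 + (-52) + 24 = 0, so (s + 2) is a factor.
Dividing, p(s) = (s + 2)(s^2 + 7s + 12).
Factor s^2 + 7s + 12: two numbers with sum -7 and product 12 are -3 and -4, so s^2 + 7s + 12 = (s + 3)(s + 4).
Hence p(s) = (s + 2) (s + 3) (s + 4), with roots -4, -3, -2.
The eigenvalues -4, -3, -2 are distinct and real, so A is diagonalisable and x(t) = e^{At} x(0) = V diag(e^{λ_i t}) V^{-1} x(0), where the columns of V are the eigenvectors.
λ = -4: A - (-4)I = [[0, 0, 4], [2, 1, -8], [0, 0, 2]]. v must be orthogonal to every row; (row 1) × (row 2) = [-4, 8, 0], so take v_1 = [1, -2, 0]^T.
λ = -3: A - (-3)I = [[-1, 0, 4], [2, 0, -8], [0, 0, 1]]. v must be orthogonal to every row; (row 1) × (row 3) = [0, 1, 0], so take v_2 = [0, 1, 0]^T.
λ = -2: A - (-2)I = [[-2, 0, 4], [2, -1, -8], [0, 0, 0]]. v must be orthogonal to every row; (row 1) × (row 2) = [4, -8, 2], so take v_3 = [2, -4, 1]^T.
V = [v_1 v_2 v_3] = [[1, 0, 2], [-2, 1, -4], [0, 0, 1]] has det V = 1, so V^{-1} = adj(V)/det V = [[1, 0, -2], [2, 1, 0], [0, 0, 1]].
Modal coordinates z(0) = V^{-1} x(0): 1·2 + 0·0 + (-2)·0 = 2; 2·2 + 1·0 + 0·0 = 4; 0·2 + 0·0 + 1·0 = 0; so z(0) = [2, 4, 0]^T.
x_2(t) = Σ_i (v_i)_2 · z_i(0) · e^{λ_i t} (row 2 of V times the modal terms).
x_2(0.25) = (-2)·2·e^{-4·0.25} + 1·4·e^{-3·0.25} + (-4)·0·e^{-2·0.25} = (-4)·0.36787944 + 4·0.47236655 + 0·0.60653066 = 0.4179.

0.4179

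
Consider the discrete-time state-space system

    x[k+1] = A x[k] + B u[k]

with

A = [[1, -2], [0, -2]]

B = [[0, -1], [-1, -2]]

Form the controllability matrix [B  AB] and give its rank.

AB = [[2, 3], [2, 4]]
Controllability matrix C = [B  AB] = [[0, -1, 2, 3], [-1, -2, 2, 4]]
Take the 2×2 submatrix of C formed by columns 1, 2: [[0, -1], [-1, -2]]. Its determinant is 0·(-2) - (-1)·(-1) = 0 - 1 = -1 ≠ 0.
So rank(C) ≥ 2; since C has 2 rows, rank(C) = 2.
rank(C) = 2 = n, so the pair (A, B) is completely controllable.

2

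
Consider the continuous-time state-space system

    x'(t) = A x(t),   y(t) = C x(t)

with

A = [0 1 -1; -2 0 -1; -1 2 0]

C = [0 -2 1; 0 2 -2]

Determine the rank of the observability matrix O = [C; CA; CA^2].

3

CA = [[3, 2, 2], [-2, -4, -2]]
CA^2 = [[-6, 7, -5], [10, -6, 6]]
Observability matrix O = [C; CA; CA^2] = [[0, -2, 1], [0, 2, -2], [3, 2, 2], [-2, -4, -2], [-6, 7, -5], [10, -6, 6]]
Take the 3×3 submatrix of O formed by rows 1, 2, 3: [[0, -2, 1], [0, 2, -2], [3, 2, 2]]. Its determinant is 0·(2·2 - (-2)·2) - (-2)·(0·2 - (-2)·3) + 1·(0·2 - 2·3) = 0·8 - (-2)·6 + 1·(-6) = 6 ≠ 0.
So rank(O) ≥ 3; since O has 3 columns, rank(O) = 3.
rank(O) = 3 = n, so the pair (A, C) is completely observable.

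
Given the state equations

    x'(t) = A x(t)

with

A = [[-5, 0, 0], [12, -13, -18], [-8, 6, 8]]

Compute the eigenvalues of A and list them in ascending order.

-5, -4, -1

det(sI - A) = s^3 - (tr A)s^2 + (M11 + M22 + M33)s - det A, where Mii is the 2×2 principal minor of A obtained by deleting row i and column i.
tr A = (-5) + (-13) + 8 = -10; M11 = (-13)·8 - (-18)·6 = -104 - (-108) = 4; M22 = (-5)·8 - 0·(-8) = -40 - 0 = -40; M33 = (-5)·(-13) - 0·12 = 65 - 0 = 65; sum of minors = 29.
det A = (-5)·((-13)·8 - (-18)·6) - 0·(12·8 - (-18)·(-8)) + 0·(12·6 - (-13)·(-8)) = (-5)·4 - 0·(-48) + 0·(-32) = -20.
So p(s) = det(sI - A) = s^3 + 10s^2 + 29s + 20.
Rational-root test: any integer root divides 20. Testing small divisors, s = -1 works: p(-1) = -1 + 10 + (-29) + 20 = 0, so (s + 1) is a factor.
Dividing, p(s) = (s + 1)(s^2 + 9s + 20).
Factor s^2 + 9s + 20: two numbers with sum -9 and product 20 are -4 and -5, so s^2 + 9s + 20 = (s + 4)(s + 5).
Hence p(s) = (s + 1) (s + 4) (s + 5), with roots -5, -4, -1.
All eigenvalues have negative real part, so the system is asymptotically stable.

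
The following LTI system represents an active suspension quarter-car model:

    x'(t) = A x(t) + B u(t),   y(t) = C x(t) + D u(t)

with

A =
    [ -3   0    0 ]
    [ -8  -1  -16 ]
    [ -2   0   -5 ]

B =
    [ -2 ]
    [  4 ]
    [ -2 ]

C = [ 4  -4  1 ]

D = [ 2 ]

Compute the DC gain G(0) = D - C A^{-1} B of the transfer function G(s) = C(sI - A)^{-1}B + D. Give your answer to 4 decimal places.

G(0) = C(-A)^{-1}B + D = -C A^{-1} B + D.
det A = -15, so A^{-1} = (1/-15)·adj(A) = [[-1/3, 0, 0], [8/15, -1, 16/5], [2/15, 0, -1/5]]
A^{-1} B = [2/3, -172/15, 2/15]^T
C A^{-1} B = 146/3
G(0) = D - C A^{-1} B = 2 - (146/3) = -140/3 ≈ -46.6667

-46.6667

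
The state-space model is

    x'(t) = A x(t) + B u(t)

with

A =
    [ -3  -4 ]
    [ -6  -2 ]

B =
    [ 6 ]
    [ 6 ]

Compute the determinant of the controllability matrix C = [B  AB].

-36

AB = [[-42], [-48]]
Controllability matrix C = [B  AB] = [[6, -42], [6, -48]]
det(C) = 6·(-48) - (-42)·6 = -288 - (-252) = -36
Since det(C) ≠ 0, rank(C) = 2 and the system is completely controllable.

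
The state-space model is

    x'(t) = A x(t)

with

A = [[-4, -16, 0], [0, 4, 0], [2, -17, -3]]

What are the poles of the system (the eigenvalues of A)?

-4, -3, 4

det(sI - A) = s^3 - (tr A)s^2 + (M11 + M22 + M33)s - det A, where Mii is the 2×2 principal minor of A obtained by deleting row i and column i.
tr A = (-4) + 4 + (-3) = -3; M11 = 4·(-3) - 0·(-17) = -12 - 0 = -12; M22 = (-4)·(-3) - 0·2 = 12 - 0 = 12; M33 = (-4)·4 - (-16)·0 = -16 - 0 = -16; sum of minors = -16.
det A = (-4)·(4·(-3) - 0·(-17)) - (-16)·(0·(-3) - 0·2) + 0·(0·(-17) - 4·2) = (-4)·(-12) - (-16)·0 + 0·(-8) = 48.
So p(s) = det(sI - A) = s^3 + 3s^2 - 16s - 48.
Rational-root test: any integer root divides -48. Testing small divisors, s = -3 works: p(-3) = -27 + 27 + 48 + (-48) = 0, so (s + 3) is a factor.
Dividing, p(s) = (s + 3)(s^2 - 16).
Factor s^2 - 16: two numbers with sum 0 and product -16 are 4 and -4, so s^2 - 16 = (s - 4)(s + 4).
Hence p(s) = (s - 4) (s + 3) (s + 4), with roots -4, -3, 4.
At least one eigenvalue has non-negative real part, so the system is not asymptotically stable.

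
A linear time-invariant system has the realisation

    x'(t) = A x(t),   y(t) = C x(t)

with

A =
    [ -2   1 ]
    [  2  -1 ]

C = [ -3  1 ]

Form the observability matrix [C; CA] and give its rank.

2

CA = [[8, -4]]
Observability matrix O = [C; CA] = [[-3, 1], [8, -4]]
det(O) = (-3)·(-4) - 1·8 = 12 - 8 = 4 ≠ 0, so rank(O) = 2.
rank(O) = 2 = n, so the pair (A, C) is completely observable.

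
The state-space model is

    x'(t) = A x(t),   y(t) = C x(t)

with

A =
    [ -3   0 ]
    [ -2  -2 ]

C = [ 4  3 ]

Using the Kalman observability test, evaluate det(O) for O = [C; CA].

30

CA = [[-18, -6]]
Observability matrix O = [C; CA] = [[4, 3], [-18, -6]]
det(O) = 4·(-6) - 3·(-18) = -24 - (-54) = 30
Since det(O) ≠ 0, rank(O) = 2 and the system is completely observable.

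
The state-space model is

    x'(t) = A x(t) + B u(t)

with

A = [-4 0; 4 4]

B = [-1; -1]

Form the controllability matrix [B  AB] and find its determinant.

AB = [[4], [-8]]
Controllability matrix C = [B  AB] = [[-1, 4], [-1, -8]]
det(C) = (-1)·(-8) - 4·(-1) = 8 - (-4) = 12
Since det(C) ≠ 0, rank(C) = 2 and the system is completely controllable.

12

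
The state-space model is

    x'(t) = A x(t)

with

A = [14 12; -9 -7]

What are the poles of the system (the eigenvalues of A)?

det(sI - A) = s^2 - (tr A)s + det A, with tr A = 14 + (-7) = 7 and det A = 14·(-7) - 12·(-9) = -98 - (-108) = 10.
So p(s) = det(sI - A) = s^2 - 7s + 10.
Factor s^2 - 7s + 10: two numbers with sum 7 and product 10 are 5 and 2, so s^2 - 7s + 10 = (s - 5)(s - 2).
Hence p(s) = (s - 5) (s - 2), with roots 2, 5.
At least one eigenvalue has non-negative real part, so the system is not asymptotically stable.

2, 5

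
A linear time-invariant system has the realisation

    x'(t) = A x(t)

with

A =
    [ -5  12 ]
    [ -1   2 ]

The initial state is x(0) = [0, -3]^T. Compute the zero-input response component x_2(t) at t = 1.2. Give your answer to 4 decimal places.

-2.7979

det(sI - A) = s^2 - (tr A)s + det A, with tr A = (-5) + 2 = -3 and det A = (-5)·2 - 12·(-1) = -10 - (-12) = 2.
So p(s) = det(sI - A) = s^2 + 3s + 2.
Factor s^2 + 3s + 2: two numbers with sum -3 and product 2 are -1 and -2, so s^2 + 3s + 2 = (s + 1)(s + 2).
Hence p(s) = (s + 1) (s + 2), with roots -2, -1.
The eigenvalues -2, -1 are distinct and real, so A is diagonalisable and x(t) = e^{At} x(0) = V diag(e^{λ_i t}) V^{-1} x(0), where the columns of V are the eigenvectors.
λ = -2: A - (-2)I = [[-3, 12], [-1, 4]]. Row 1 gives (-3)·v1 + 12·v2 = 0, so take v_1 = [-4, -1]^T.
λ = -1: A - (-1)I = [[-4, 12], [-1, 3]]. Row 1 gives (-4)·v1 + 12·v2 = 0, so take v_2 = [-3, -1]^T.
V = [v_1 v_2] = [[-4, -3], [-1, -1]] has det V = 1, so V^{-1} = adj(V)/det V = [[-1, 3], [1, -4]].
Modal coordinates z(0) = V^{-1} x(0): (-1)·0 + 3·(-3) = -9; 1·0 + (-4)·(-3) = 12; so z(0) = [-9, 12]^T.
x_2(t) = Σ_i (v_i)_2 · z_i(0) · e^{λ_i t} (row 2 of V times the modal terms).
x_2(1.2) = (-1)·(-9)·e^{-2·1.2} + (-1)·12·e^{-1·1.2} = 9·0.090718 + (-12)·0.301194 = -2.7979.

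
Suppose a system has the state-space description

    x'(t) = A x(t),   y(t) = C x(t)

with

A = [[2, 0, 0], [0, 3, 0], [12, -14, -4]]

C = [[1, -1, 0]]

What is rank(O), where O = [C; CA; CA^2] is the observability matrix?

2

CA = [[2, -3, 0]]
CA^2 = [[4, -9, 0]]
Observability matrix O = [C; CA; CA^2] = [[1, -1, 0], [2, -3, 0], [4, -9, 0]]
Column 3 of O is identically zero, so rank(O) ≤ 2.
The 2×2 minor from rows 1, 2, columns 1, 2 is 1·(-3) - (-1)·2 = -3 - (-2) = -1 ≠ 0, so rank(O) = 2.
rank(O) = 2 < n = 3, so the pair (A, C) is not completely observable.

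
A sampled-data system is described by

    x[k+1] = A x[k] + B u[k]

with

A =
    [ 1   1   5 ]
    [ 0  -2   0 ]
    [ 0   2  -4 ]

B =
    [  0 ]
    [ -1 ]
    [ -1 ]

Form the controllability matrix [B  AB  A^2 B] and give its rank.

AB = [[-6], [2], [2]]
A^2B = [[6], [-4], [-4]]
Controllability matrix C = [B  AB  A^2B] = [[0, -6, 6], [-1, 2, -4], [-1, 2, -4]]
The rows r1, r2, r3 of C are linearly dependent: -r2 + r3 = 0 (check each entry), so rank(C) ≤ 2.
The 2×2 minor from rows 1, 2, columns 1, 2 is 0·2 - (-6)·(-1) = 0 - 6 = -6 ≠ 0, so rank(C) = 2.
rank(C) = 2 < n = 3, so the pair (A, B) is not completely controllable.

2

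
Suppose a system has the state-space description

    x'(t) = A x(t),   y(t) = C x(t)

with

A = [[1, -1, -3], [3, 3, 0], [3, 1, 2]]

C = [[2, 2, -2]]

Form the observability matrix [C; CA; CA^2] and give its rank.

CA = [[2, 2, -10]]
CA^2 = [[-22, -6, -26]]
Observability matrix O = [C; CA; CA^2] = [[2, 2, -2], [2, 2, -10], [-22, -6, -26]]
det(O) = 2·(2·(-26) - (-10)·(-6)) - 2·(2·(-26) - (-10)·(-22)) + (-2)·(2·(-6) - 2·(-22)) = 2·(-112) - 2·(-272) + (-2)·32 = 256 ≠ 0, so rank(O) = 3.
rank(O) = 3 = n, so the pair (A, C) is completely observable.

3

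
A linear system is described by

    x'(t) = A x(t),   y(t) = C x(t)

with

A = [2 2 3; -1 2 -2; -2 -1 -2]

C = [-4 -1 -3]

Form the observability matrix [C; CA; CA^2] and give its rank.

CA = [[-1, -7, -4]]
CA^2 = [[13, -12, 19]]
Observability matrix O = [C; CA; CA^2] = [[-4, -1, -3], [-1, -7, -4], [13, -12, 19]]
det(O) = (-4)·((-7)·19 - (-4)·(-12)) - (-1)·((-1)·19 - (-4)·13) + (-3)·((-1)·(-12) - (-7)·13) = (-4)·(-181) - (-1)·33 + (-3)·103 = 448 ≠ 0, so rank(O) = 3.
rank(O) = 3 = n, so the pair (A, C) is completely observable.

3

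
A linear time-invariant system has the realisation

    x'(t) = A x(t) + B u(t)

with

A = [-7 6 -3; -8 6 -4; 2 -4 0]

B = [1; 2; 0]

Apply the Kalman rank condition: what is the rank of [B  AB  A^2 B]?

AB = [[5], [4], [-6]]
A^2B = [[7], [8], [-6]]
Controllability matrix C = [B  AB  A^2B] = [[1, 5, 7], [2, 4, 8], [0, -6, -6]]
The rows r1, r2, r3 of C are linearly dependent: 2·r1 - r2 + r3 = 0 (check each entry), so rank(C) ≤ 2.
The 2×2 minor from rows 1, 2, columns 1, 2 is 1·4 - 5·2 = 4 - 10 = -6 ≠ 0, so rank(C) = 2.
rank(C) = 2 < n = 3, so the pair (A, B) is not completely controllable.

2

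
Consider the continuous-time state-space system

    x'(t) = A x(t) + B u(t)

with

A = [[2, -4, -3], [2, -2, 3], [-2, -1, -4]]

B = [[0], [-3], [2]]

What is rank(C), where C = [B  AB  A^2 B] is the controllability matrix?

AB = [[6], [12], [-5]]
A^2B = [[-21], [-27], [-4]]
Controllability matrix C = [B  AB  A^2B] = [[0, 6, -21], [-3, 12, -27], [2, -5, -4]]
det(C) = 0·(12·(-4) - (-27)·(-5)) - 6·((-3)·(-4) - (-27)·2) + (-21)·((-3)·(-5) - 12·2) = 0·(-183) - 6·66 + (-21)·(-9) = -207 ≠ 0, so rank(C) = 3.
rank(C) = 3 = n, so the pair (A, B) is completely controllable.

3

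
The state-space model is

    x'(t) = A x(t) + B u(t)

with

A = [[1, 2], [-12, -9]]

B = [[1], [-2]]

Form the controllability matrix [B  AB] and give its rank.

1

AB = [[-3], [6]]
Controllability matrix C = [B  AB] = [[1, -3], [-2, 6]]
Every column of C is a scalar multiple of column 1 = [1, -2] (multipliers 1, -3), so the columns span a one-dimensional space.
C ≠ 0, hence rank(C) = 1.
rank(C) = 1 < n = 2, so the pair (A, B) is not completely controllable.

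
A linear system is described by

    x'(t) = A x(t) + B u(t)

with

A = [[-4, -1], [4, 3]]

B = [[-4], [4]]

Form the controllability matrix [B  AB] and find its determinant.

AB = [[12], [-4]]
Controllability matrix C = [B  AB] = [[-4, 12], [4, -4]]
det(C) = (-4)·(-4) - 12·4 = 16 - 48 = -32
Since det(C) ≠ 0, rank(C) = 2 and the system is completely controllable.

-32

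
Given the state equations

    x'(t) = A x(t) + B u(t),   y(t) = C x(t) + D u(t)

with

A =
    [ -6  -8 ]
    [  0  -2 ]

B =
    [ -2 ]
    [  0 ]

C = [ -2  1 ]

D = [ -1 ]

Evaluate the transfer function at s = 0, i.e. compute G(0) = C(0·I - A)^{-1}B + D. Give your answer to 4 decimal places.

-0.3333

G(0) = C(-A)^{-1}B + D = -C A^{-1} B + D.
det A = 12, so A^{-1} = (1/12)·adj(A) = [[-1/6, 2/3], [0, -1/2]]
A^{-1} B = [1/3, 0]^T
C A^{-1} B = -2/3
G(0) = D - C A^{-1} B = -1 - (-2/3) = -1/3 ≈ -0.3333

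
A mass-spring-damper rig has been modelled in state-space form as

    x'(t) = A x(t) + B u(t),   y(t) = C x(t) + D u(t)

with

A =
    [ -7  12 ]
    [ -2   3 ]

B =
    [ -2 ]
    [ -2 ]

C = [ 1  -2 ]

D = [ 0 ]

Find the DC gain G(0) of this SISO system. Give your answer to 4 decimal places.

0.6667

G(0) = C(-A)^{-1}B + D = -C A^{-1} B + D.
det A = 3, so A^{-1} = (1/3)·adj(A) = [[1, -4], [2/3, -7/3]]
A^{-1} B = [6, 10/3]^T
C A^{-1} B = -2/3
G(0) = D - C A^{-1} B = 0 - (-2/3) = 2/3 ≈ 0.6667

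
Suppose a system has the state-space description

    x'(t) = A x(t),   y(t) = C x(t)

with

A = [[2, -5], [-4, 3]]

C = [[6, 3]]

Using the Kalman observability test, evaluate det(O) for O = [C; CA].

CA = [[0, -21]]
Observability matrix O = [C; CA] = [[6, 3], [0, -21]]
det(O) = 6·(-21) - 3·0 = -126 - 0 = -126
Since det(O) ≠ 0, rank(O) = 2 and the system is completely observable.

-126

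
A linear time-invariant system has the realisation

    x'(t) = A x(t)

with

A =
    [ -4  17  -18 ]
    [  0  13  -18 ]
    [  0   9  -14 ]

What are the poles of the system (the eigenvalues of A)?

-5, -4, 4

det(sI - A) = s^3 - (tr A)s^2 + (M11 + M22 + M33)s - det A, where Mii is the 2×2 principal minor of A obtained by deleting row i and column i.
tr A = (-4) + 13 + (-14) = -5; M11 = 13·(-14) - (-18)·9 = -182 - (-162) = -20; M22 = (-4)·(-14) - (-18)·0 = 56 - 0 = 56; M33 = (-4)·13 - 17·0 = -52 - 0 = -52; sum of minors = -16.
det A = (-4)·(13·(-14) - (-18)·9) - 17·(0·(-14) - (-18)·0) + (-18)·(0·9 - 13·0) = (-4)·(-20) - 17·0 + (-18)·0 = 80.
So p(s) = det(sI - A) = s^3 + 5s^2 - 16s - 80.
Rational-root test: any integer root divides -80. Testing small divisors, s = -4 works: p(-4) = -64 + 80 + 64 + (-80) = 0, so (s + 4) is a factor.
Dividing, p(s) = (s + 4)(s^2 + s - 20).
Factor s^2 + s - 20: two numbers with sum -1 and product -20 are 4 and -5, so s^2 + s - 20 = (s - 4)(s + 5).
Hence p(s) = (s - 4) (s + 4) (s + 5), with roots -5, -4, 4.
At least one eigenvalue has non-negative real part, so the system is not asymptotically stable.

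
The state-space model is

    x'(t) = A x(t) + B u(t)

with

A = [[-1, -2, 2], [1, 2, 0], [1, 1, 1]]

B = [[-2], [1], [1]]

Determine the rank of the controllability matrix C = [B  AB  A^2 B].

AB = [[2], [0], [0]]
A^2B = [[-2], [2], [2]]
Controllability matrix C = [B  AB  A^2B] = [[-2, 2, -2], [1, 0, 2], [1, 0, 2]]
The rows r1, r2, r3 of C are linearly dependent: -r2 + r3 = 0 (check each entry), so rank(C) ≤ 2.
The 2×2 minor from rows 1, 2, columns 1, 2 is (-2)·0 - 2·1 = 0 - 2 = -2 ≠ 0, so rank(C) = 2.
rank(C) = 2 < n = 3, so the pair (A, B) is not completely controllable.

2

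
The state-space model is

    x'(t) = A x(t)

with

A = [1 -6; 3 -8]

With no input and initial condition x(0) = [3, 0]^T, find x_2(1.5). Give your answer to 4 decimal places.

det(sI - A) = s^2 - (tr A)s + det A, with tr A = 1 + (-8) = -7 and det A = 1·(-8) - (-6)·3 = -8 - (-18) = 10.
So p(s) = det(sI - A) = s^2 + 7s + 10.
Factor s^2 + 7s + 10: two numbers with sum -7 and product 10 are -2 and -5, so s^2 + 7s + 10 = (s + 2)(s + 5).
Hence p(s) = (s + 2) (s + 5), with roots -5, -2.
The eigenvalues -5, -2 are distinct and real, so A is diagonalisable and x(t) = e^{At} x(0) = V diag(e^{λ_i t}) V^{-1} x(0), where the columns of V are the eigenvectors.
λ = -5: A - (-5)I = [[6, -6], [3, -3]]. Row 1 gives 6·v1 + (-6)·v2 = 0, so take v_1 = [1, 1]^T.
λ = -2: A - (-2)I = [[3, -6], [3, -6]]. Row 1 gives 3·v1 + (-6)·v2 = 0, so take v_2 = [2, 1]^T.
V = [v_1 v_2] = [[1, 2], [1, 1]] has det V = -1, so V^{-1} = adj(V)/det V = [[-1, 2], [1, -1]].
Modal coordinates z(0) = V^{-1} x(0): (-1)·3 + 2·0 = -3; 1·3 + (-1)·0 = 3; so z(0) = [-3, 3]^T.
x_2(t) = Σ_i (v_i)_2 · z_i(0) · e^{λ_i t} (row 2 of V times the modal terms).
x_2(1.5) = 1·(-3)·e^{-5·1.5} + 1·3·e^{-2·1.5} = (-3)·0.000553 + 3·0.049787 = 0.1477.

0.1477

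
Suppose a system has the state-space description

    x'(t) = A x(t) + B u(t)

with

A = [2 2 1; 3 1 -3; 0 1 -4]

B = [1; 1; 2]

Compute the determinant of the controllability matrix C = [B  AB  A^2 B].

492

AB = [[6], [-2], [-7]]
A^2B = [[1], [37], [26]]
Controllability matrix C = [B  AB  A^2B] = [[1, 6, 1], [1, -2, 37], [2, -7, 26]]
Expanding along the first row, det(C) = 1·((-2)·26 - 37·(-7)) - 6·(1·26 - 37·2) + 1·(1·(-7) - (-2)·2) = 1·207 - 6·(-48) + 1·(-3) = 492
Since det(C) ≠ 0, rank(C) = 3 and the system is completely controllable.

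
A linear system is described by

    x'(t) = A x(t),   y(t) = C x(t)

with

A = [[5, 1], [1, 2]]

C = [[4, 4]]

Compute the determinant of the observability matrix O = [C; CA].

CA = [[24, 12]]
Observability matrix O = [C; CA] = [[4, 4], [24, 12]]
det(O) = 4·12 - 4·24 = 48 - 96 = -48
Since det(O) ≠ 0, rank(O) = 2 and the system is completely observable.

-48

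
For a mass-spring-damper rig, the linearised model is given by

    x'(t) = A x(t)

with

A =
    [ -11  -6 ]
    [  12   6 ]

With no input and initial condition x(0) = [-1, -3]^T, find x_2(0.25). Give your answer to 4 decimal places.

det(sI - A) = s^2 - (tr A)s + det A, with tr A = (-11) + 6 = -5 and det A = (-11)·6 - (-6)·12 = -66 - (-72) = 6.
So p(s) = det(sI - A) = s^2 + 5s + 6.
Factor s^2 + 5s + 6: two numbers with sum -5 and product 6 are -2 and -3, so s^2 + 5s + 6 = (s + 2)(s + 3).
Hence p(s) = (s + 2) (s + 3), with roots -3, -2.
The eigenvalues -3, -2 are distinct and real, so A is diagonalisable and x(t) = e^{At} x(0) = V diag(e^{λ_i t}) V^{-1} x(0), where the columns of V are the eigenvectors.
λ = -3: A - (-3)I = [[-8, -6], [12, 9]]. Row 1 gives (-8)·v1 + (-6)·v2 = 0, so take v_1 = [3, -4]^T.
λ = -2: A - (-2)I = [[-9, -6], [12, 8]]. Row 1 gives (-9)·v1 + (-6)·v2 = 0, so take v_2 = [-2, 3]^T.
V = [v_1 v_2] = [[3, -2], [-4, 3]] has det V = 1, so V^{-1} = adj(V)/det V = [[3, 2], [4, 3]].
Modal coordinates z(0) = V^{-1} x(0): 3·(-1) + 2·(-3) = -9; 4·(-1) + 3·(-3) = -13; so z(0) = [-9, -13]^T.
x_2(t) = Σ_i (v_i)_2 · z_i(0) · e^{λ_i t} (row 2 of V times the modal terms).
x_2(0.25) = (-4)·(-9)·e^{-3·0.25} + 3·(-13)·e^{-2·0.25} = 36·0.472367 + (-39)·0.606531 = -6.6495.

-6.6495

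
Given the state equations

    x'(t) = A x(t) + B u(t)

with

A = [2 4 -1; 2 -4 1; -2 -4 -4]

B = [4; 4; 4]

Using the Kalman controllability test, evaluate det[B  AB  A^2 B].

-18432

AB = [[20], [-4], [-40]]
A^2B = [[64], [16], [136]]
Controllability matrix C = [B  AB  A^2B] = [[4, 20, 64], [4, -4, 16], [4, -40, 136]]
Expanding along the first row, det(C) = 4·((-4)·136 - 16·(-40)) - 20·(4·136 - 16·4) + 64·(4·(-40) - (-4)·4) = 4·96 - 20·480 + 64·(-144) = -18432
Since det(C) ≠ 0, rank(C) = 3 and the system is completely controllable.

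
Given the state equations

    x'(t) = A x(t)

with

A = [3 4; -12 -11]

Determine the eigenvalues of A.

-5, -3

det(sI - A) = s^2 - (tr A)s + det A, with tr A = 3 + (-11) = -8 and det A = 3·(-11) - 4·(-12) = -33 - (-48) = 15.
So p(s) = det(sI - A) = s^2 + 8s + 15.
Factor s^2 + 8s + 15: two numbers with sum -8 and product 15 are -3 and -5, so s^2 + 8s + 15 = (s + 3)(s + 5).
Hence p(s) = (s + 3) (s + 5), with roots -5, -3.
All eigenvalues have negative real part, so the system is asymptotically stable.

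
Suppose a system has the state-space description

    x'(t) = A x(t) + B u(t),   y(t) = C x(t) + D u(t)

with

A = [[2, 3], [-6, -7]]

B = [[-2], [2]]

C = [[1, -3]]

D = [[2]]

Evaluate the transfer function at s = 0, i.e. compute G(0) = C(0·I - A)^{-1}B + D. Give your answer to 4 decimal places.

-6.0000

G(0) = C(-A)^{-1}B + D = -C A^{-1} B + D.
det A = 4, so A^{-1} = (1/4)·adj(A) = [[-7/4, -3/4], [3/2, 1/2]]
A^{-1} B = [2, -2]^T
C A^{-1} B = 8
G(0) = D - C A^{-1} B = 2 - (8) = -6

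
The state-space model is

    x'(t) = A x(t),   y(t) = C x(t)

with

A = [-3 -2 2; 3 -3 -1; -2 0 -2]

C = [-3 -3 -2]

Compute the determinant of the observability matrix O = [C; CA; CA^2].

1399

CA = [[4, 15, 1]]
CA^2 = [[31, -53, -9]]
Observability matrix O = [C; CA; CA^2] = [[-3, -3, -2], [4, 15, 1], [31, -53, -9]]
Expanding along the first row, det(O) = (-3)·(15·(-9) - 1·(-53)) - (-3)·(4·(-9) - 1·31) + (-2)·(4·(-53) - 15·31) = (-3)·(-82) - (-3)·(-67) + (-2)·(-677) = 1399
Since det(O) ≠ 0, rank(O) = 3 and the system is completely observable.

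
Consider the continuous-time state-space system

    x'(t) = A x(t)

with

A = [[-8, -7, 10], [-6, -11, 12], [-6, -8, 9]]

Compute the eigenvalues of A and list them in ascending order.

det(sI - A) = s^3 - (tr A)s^2 + (M11 + M22 + M33)s - det A, where Mii is the 2×2 principal minor of A obtained by deleting row i and column i.
tr A = (-8) + (-11) + 9 = -10; M11 = (-11)·9 - 12·(-8) = -99 - (-96) = -3; M22 = (-8)·9 - 10·(-6) = -72 - (-60) = -12; M33 = (-8)·(-11) - (-7)·(-6) = 88 - 42 = 46; sum of minors = 31.
det A = (-8)·((-11)·9 - 12·(-8)) - (-7)·((-6)·9 - 12·(-6)) + 10·((-6)·(-8) - (-11)·(-6)) = (-8)·(-3) - (-7)·18 + 10·(-18) = -30.
So p(s) = det(sI - A) = s^3 + 10s^2 + 31s + 30.
Rational-root test: any integer root divides 30. Testing small divisors, s = -2 works: p(-2) = -8 + 40 + (-62) + 30 = 0, so (s + 2) is a factor.
Dividing, p(s) = (s + 2)(s^2 + 8s + 15).
Factor s^2 + 8s + 15: two numbers with sum -8 and product 15 are -3 and -5, so s^2 + 8s + 15 = (s + 3)(s + 5).
Hence p(s) = (s + 2) (s + 3) (s + 5), with roots -5, -3, -2.
All eigenvalues have negative real part, so the system is asymptotically stable.

-5, -3, -2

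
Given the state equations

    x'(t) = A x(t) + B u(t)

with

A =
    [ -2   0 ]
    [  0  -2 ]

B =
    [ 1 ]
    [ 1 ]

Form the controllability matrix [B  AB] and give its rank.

AB = [[-2], [-2]]
Controllability matrix C = [B  AB] = [[1, -2], [1, -2]]
Every column of C is a scalar multiple of column 1 = [1, 1] (multipliers 1, -2), so the columns span a one-dimensional space.
C ≠ 0, hence rank(C) = 1.
rank(C) = 1 < n = 2, so the pair (A, B) is not completely controllable.

1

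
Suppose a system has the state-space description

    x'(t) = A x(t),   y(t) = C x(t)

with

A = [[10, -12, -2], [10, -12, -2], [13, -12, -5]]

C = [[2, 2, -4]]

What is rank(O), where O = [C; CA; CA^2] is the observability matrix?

CA = [[-12, 0, 12]]
CA^2 = [[36, 0, -36]]
Observability matrix O = [C; CA; CA^2] = [[2, 2, -4], [-12, 0, 12], [36, 0, -36]]
The columns c1, c2, c3 of O are linearly dependent: c1 + c2 + c3 = 0 (check each entry), so rank(O) ≤ 2.
The 2×2 minor from rows 1, 2, columns 1, 2 is 2·0 - 2·(-12) = 0 - (-24) = 24 ≠ 0, so rank(O) = 2.
rank(O) = 2 < n = 3, so the pair (A, C) is not completely observable.

2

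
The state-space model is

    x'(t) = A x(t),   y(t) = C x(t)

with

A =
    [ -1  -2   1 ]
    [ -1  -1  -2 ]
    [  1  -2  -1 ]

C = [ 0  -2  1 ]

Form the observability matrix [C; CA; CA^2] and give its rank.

CA = [[3, 0, 3]]
CA^2 = [[0, -12, 0]]
Observability matrix O = [C; CA; CA^2] = [[0, -2, 1], [3, 0, 3], [0, -12, 0]]
det(O) = 0·(0·0 - 3·(-12)) - (-2)·(3·0 - 3·0) + 1·(3·(-12) - 0·0) = 0·36 - (-2)·0 + 1·(-36) = -36 ≠ 0, so rank(O) = 3.
rank(O) = 3 = n, so the pair (A, C) is completely observable.

3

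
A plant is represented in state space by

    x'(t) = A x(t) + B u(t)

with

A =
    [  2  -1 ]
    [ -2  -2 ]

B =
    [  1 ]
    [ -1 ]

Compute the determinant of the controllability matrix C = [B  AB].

AB = [[3], [0]]
Controllability matrix C = [B  AB] = [[1, 3], [-1, 0]]
det(C) = 1·0 - 3·(-1) = 0 - (-3) = 3
Since det(C) ≠ 0, rank(C) = 2 and the system is completely controllable.

3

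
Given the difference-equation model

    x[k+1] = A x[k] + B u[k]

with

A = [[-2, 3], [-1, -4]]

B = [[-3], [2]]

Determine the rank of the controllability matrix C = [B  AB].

AB = [[12], [-5]]
Controllability matrix C = [B  AB] = [[-3, 12], [2, -5]]
det(C) = (-3)·(-5) - 12·2 = 15 - 24 = -9 ≠ 0, so rank(C) = 2.
rank(C) = 2 = n, so the pair (A, B) is completely controllable.

2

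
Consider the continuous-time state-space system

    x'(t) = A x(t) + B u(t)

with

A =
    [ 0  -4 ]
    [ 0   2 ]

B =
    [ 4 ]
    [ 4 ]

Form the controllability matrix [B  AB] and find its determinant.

96

AB = [[-16], [8]]
Controllability matrix C = [B  AB] = [[4, -16], [4, 8]]
det(C) = 4·8 - (-16)·4 = 32 - (-64) = 96
Since det(C) ≠ 0, rank(C) = 2 and the system is completely controllable.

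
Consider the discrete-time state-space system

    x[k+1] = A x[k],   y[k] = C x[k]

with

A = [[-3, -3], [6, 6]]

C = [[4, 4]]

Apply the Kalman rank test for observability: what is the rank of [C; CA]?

CA = [[12, 12]]
Observability matrix O = [C; CA] = [[4, 4], [12, 12]]
Every row of O is a scalar multiple of row 1 = [4, 4] (multipliers 1, 3), so the rows span a one-dimensional space.
O ≠ 0, hence rank(O) = 1.
rank(O) = 1 < n = 2, so the pair (A, C) is not completely observable.

1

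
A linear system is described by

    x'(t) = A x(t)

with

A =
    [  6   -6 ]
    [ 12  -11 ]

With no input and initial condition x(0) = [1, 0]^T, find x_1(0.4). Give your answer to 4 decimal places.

det(sI - A) = s^2 - (tr A)s + det A, with tr A = 6 + (-11) = -5 and det A = 6·(-11) - (-6)·12 = -66 - (-72) = 6.
So p(s) = det(sI - A) = s^2 + 5s + 6.
Factor s^2 + 5s + 6: two numbers with sum -5 and product 6 are -2 and -3, so s^2 + 5s + 6 = (s + 2)(s + 3).
Hence p(s) = (s + 2) (s + 3), with roots -3, -2.
The eigenvalues -3, -2 are distinct and real, so A is diagonalisable and x(t) = e^{At} x(0) = V diag(e^{λ_i t}) V^{-1} x(0), where the columns of V are the eigenvectors.
λ = -3: A - (-3)I = [[9, -6], [12, -8]]. Row 1 gives 9·v1 + (-6)·v2 = 0, so take v_1 = [2, 3]^T.
λ = -2: A - (-2)I = [[8, -6], [12, -9]]. Row 1 gives 8·v1 + (-6)·v2 = 0, so take v_2 = [-3, -4]^T.
V = [v_1 v_2] = [[2, -3], [3, -4]] has det V = 1, so V^{-1} = adj(V)/det V = [[-4, 3], [-3, 2]].
Modal coordinates z(0) = V^{-1} x(0): (-4)·1 + 3·0 = -4; (-3)·1 + 2·0 = -3; so z(0) = [-4, -3]^T.
x_1(t) = Σ_i (v_i)_1 · z_i(0) · e^{λ_i t} (row 1 of V times the modal terms).
x_1(0.4) = 2·(-4)·e^{-3·0.4} + (-3)·(-3)·e^{-2·0.4} = (-8)·0.301194 + 9·0.449329 = 1.6344.

1.6344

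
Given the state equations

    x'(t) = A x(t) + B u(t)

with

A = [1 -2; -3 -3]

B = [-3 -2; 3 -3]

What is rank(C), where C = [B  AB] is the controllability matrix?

2

AB = [[-9, 4], [0, 15]]
Controllability matrix C = [B  AB] = [[-3, -2, -9, 4], [3, -3, 0, 15]]
Take the 2×2 submatrix of C formed by columns 1, 2: [[-3, -2], [3, -3]]. Its determinant is (-3)·(-3) - (-2)·3 = 9 - (-6) = 15 ≠ 0.
So rank(C) ≥ 2; since C has 2 rows, rank(C) = 2.
rank(C) = 2 = n, so the pair (A, B) is completely controllable.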